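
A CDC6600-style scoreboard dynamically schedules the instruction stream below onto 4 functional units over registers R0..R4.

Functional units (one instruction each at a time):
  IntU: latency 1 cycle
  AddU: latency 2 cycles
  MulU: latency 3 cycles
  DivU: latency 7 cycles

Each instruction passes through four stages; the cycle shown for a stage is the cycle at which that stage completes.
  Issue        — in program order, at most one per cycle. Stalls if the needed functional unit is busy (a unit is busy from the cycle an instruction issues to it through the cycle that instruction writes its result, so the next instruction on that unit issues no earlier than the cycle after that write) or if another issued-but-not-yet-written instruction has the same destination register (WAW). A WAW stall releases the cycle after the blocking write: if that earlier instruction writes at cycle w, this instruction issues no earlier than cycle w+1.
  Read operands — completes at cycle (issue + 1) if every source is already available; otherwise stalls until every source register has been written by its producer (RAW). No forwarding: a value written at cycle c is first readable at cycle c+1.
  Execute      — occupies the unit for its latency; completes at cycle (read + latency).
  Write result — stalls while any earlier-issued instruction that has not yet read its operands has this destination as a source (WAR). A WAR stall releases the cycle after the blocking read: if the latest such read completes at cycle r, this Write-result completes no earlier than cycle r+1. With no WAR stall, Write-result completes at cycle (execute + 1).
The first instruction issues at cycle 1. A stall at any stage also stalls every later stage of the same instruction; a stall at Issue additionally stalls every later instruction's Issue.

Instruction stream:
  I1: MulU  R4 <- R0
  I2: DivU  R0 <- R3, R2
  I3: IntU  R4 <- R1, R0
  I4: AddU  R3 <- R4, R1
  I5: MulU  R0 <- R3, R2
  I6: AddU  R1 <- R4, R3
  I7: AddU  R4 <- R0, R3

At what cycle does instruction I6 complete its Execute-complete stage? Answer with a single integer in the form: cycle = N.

1) issue 1, read 2, done 5, write 6
2) issue 2, read 3, done 10, write 11
3) issue 7, read 12, done 13, write 14  <WAW R4: wait I1 write@6 / RAW R0: wait I2 write@11>
4) issue 8, read 15, done 17, write 18  <RAW R4: wait I3 write@14>
5) issue 12, read 19, done 22, write 23  <WAW R0: wait I2 write@11 / RAW R3: wait I4 write@18>
6) issue 19, read 20, done 22, write 23  <struct: AddU busy until I4 writes@18>
7) issue 24, read 25, done 27, write 28  <struct: AddU busy until I6 writes@23>

cycle = 22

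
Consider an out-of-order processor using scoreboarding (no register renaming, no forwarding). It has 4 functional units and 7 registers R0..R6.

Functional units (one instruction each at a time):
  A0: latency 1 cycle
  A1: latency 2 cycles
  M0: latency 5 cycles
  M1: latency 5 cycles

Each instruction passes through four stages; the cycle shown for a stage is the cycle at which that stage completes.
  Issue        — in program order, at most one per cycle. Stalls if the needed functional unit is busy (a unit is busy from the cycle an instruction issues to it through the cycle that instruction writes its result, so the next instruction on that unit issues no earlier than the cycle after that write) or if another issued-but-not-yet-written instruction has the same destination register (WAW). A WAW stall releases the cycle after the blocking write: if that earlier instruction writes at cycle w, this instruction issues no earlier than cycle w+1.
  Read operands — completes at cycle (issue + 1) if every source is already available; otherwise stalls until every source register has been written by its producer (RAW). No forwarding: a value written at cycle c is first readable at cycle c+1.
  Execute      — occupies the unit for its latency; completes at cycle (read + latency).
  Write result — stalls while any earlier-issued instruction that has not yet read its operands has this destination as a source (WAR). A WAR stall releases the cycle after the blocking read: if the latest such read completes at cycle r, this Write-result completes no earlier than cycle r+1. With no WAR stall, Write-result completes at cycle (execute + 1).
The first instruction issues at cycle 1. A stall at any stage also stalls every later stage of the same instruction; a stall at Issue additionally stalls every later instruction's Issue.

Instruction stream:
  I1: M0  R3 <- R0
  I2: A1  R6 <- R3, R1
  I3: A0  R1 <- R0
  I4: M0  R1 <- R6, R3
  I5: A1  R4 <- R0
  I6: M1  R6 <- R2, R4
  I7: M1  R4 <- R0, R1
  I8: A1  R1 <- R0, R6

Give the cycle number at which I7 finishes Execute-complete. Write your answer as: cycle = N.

cycle = 31

t=1  I1 dispatched to M0
t=2  I1 operands ready | I2 dispatched to A1
t=3  I3 dispatched to A0
t=4  I3 operands ready
t=5  I3 complete
t=7  I1 complete
t=8  R3←I1
t=9  I2 operands ready
t=10  R1←I3
t=11  I2 complete | I4 dispatched to M0
t=12  R6←I2
t=13  I4 operands ready | I5 dispatched to A1
t=14  I5 operands ready | I6 dispatched to M1
t=16  I5 complete
t=17  R4←I5
t=18  I4 complete | I6 operands ready
t=19  R1←I4
t=23  I6 complete
t=24  R6←I6
t=25  I7 dispatched to M1
t=26  I7 operands ready | I8 dispatched to A1
t=27  I8 operands ready
t=29  I8 complete
t=30  R1←I8
t=31  I7 complete
t=32  R4←I7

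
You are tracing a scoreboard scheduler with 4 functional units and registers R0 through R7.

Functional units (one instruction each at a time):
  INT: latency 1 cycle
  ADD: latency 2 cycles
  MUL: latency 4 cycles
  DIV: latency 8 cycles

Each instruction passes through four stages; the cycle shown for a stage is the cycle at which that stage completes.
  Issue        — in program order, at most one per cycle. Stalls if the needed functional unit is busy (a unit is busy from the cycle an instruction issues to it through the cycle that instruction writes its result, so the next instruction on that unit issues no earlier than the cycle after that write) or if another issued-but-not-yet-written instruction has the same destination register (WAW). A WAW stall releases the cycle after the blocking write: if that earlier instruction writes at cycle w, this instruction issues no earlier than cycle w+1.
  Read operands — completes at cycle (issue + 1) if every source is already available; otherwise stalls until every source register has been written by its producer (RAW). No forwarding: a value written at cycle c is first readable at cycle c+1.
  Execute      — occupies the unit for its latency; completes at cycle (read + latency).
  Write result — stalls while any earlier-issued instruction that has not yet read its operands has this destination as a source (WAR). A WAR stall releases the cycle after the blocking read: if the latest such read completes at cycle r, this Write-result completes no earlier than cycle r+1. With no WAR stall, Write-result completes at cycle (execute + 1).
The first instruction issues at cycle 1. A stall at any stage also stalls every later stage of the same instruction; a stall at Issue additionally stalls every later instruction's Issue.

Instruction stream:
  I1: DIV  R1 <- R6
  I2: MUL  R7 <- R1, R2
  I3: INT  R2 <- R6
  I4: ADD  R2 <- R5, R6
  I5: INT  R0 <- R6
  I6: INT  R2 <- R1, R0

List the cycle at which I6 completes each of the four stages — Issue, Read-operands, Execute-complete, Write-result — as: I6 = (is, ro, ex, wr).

t=1  I1→DIV
t=2  I1 RO · I2→MUL
t=3  I3→INT
t=4  I3 RO
t=5  I3 EX
t=10  I1 EX
t=11  I1 WR R1
t=12  I2 RO
t=13  I3 WR R2
t=14  I4→ADD
t=15  I4 RO · I5→INT
t=16  I2 EX · I5 RO
t=17  I2 WR R7 · I4 EX · I5 EX
t=18  I4 WR R2 · I5 WR R0
t=19  I6→INT
t=20  I6 RO
t=21  I6 EX
t=22  I6 WR R2

I6 = (19, 20, 21, 22)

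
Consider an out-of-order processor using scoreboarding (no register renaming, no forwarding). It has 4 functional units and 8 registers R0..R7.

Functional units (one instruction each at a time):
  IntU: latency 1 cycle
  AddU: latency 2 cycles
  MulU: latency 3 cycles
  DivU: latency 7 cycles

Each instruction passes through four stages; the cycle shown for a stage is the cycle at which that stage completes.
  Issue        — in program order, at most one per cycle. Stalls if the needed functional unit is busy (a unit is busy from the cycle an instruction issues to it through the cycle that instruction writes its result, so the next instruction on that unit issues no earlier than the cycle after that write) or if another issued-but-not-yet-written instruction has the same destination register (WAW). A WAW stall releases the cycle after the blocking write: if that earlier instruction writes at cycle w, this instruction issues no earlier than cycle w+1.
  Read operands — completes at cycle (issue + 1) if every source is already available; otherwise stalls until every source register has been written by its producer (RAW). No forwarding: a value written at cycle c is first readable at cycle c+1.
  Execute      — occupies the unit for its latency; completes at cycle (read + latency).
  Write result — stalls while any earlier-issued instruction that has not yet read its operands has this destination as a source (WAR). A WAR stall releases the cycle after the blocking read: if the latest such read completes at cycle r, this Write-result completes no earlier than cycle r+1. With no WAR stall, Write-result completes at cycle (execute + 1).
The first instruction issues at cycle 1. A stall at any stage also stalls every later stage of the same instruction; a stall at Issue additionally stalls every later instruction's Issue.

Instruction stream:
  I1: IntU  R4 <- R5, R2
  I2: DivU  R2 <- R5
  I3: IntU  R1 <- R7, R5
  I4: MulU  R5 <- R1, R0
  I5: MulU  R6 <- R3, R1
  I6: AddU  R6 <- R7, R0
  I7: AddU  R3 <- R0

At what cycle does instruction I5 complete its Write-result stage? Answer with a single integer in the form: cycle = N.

  I1 | 1 | 2 | 3 | 4
  I2 | 2 | 3 | 10 | 11
  I3 | 5 | 6 | 7 | 8   struct: IntU busy until I1 writes@4
  I4 | 6 | 9 | 12 | 13   RAW R1: wait I3 write@8
  I5 | 14 | 15 | 18 | 19   struct: MulU busy until I4 writes@13
  I6 | 20 | 21 | 23 | 24   WAW R6: wait I5 write@19
  I7 | 25 | 26 | 28 | 29   struct: AddU busy until I6 writes@24

cycle = 19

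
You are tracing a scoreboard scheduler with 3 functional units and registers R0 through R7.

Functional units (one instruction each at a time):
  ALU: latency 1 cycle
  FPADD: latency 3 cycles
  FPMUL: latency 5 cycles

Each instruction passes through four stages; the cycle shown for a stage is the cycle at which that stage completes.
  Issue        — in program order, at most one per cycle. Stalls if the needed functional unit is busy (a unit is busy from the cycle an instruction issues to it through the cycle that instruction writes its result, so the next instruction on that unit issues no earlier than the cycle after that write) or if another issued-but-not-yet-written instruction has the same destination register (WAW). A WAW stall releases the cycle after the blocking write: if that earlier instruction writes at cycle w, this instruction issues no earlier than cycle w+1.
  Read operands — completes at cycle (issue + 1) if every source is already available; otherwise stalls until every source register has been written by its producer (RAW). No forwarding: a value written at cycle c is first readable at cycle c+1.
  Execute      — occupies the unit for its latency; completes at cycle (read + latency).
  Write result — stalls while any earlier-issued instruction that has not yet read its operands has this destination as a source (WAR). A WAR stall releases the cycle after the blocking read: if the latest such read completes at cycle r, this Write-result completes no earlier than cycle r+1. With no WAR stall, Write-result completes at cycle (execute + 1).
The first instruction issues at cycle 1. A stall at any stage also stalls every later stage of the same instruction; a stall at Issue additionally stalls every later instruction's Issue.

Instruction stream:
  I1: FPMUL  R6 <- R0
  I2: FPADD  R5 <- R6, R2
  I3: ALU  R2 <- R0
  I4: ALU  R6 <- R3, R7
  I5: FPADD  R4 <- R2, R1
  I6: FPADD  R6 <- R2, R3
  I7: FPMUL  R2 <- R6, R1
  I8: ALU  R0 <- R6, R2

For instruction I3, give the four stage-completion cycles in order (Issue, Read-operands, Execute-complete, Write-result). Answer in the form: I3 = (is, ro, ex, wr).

I3 = (3, 4, 5, 10)

t=1  I1 dispatched to FPMUL
t=2  I1 operands ready; I2 dispatched to FPADD
t=3  I3 dispatched to ALU
t=4  I3 operands ready
t=5  I3 complete
t=7  I1 complete
t=8  R6←I1
t=9  I2 operands ready
t=10  R2←I3
t=11  I4 dispatched to ALU
t=12  I2 complete; I4 operands ready
t=13  R5←I2; I4 complete
t=14  R6←I4; I5 dispatched to FPADD
t=15  I5 operands ready
t=18  I5 complete
t=19  R4←I5
t=20  I6 dispatched to FPADD
t=21  I6 operands ready; I7 dispatched to FPMUL
t=22  I8 dispatched to ALU
t=24  I6 complete
t=25  R6←I6
t=26  I7 operands ready
t=31  I7 complete
t=32  R2←I7
t=33  I8 operands ready
t=34  I8 complete
t=35  R0←I8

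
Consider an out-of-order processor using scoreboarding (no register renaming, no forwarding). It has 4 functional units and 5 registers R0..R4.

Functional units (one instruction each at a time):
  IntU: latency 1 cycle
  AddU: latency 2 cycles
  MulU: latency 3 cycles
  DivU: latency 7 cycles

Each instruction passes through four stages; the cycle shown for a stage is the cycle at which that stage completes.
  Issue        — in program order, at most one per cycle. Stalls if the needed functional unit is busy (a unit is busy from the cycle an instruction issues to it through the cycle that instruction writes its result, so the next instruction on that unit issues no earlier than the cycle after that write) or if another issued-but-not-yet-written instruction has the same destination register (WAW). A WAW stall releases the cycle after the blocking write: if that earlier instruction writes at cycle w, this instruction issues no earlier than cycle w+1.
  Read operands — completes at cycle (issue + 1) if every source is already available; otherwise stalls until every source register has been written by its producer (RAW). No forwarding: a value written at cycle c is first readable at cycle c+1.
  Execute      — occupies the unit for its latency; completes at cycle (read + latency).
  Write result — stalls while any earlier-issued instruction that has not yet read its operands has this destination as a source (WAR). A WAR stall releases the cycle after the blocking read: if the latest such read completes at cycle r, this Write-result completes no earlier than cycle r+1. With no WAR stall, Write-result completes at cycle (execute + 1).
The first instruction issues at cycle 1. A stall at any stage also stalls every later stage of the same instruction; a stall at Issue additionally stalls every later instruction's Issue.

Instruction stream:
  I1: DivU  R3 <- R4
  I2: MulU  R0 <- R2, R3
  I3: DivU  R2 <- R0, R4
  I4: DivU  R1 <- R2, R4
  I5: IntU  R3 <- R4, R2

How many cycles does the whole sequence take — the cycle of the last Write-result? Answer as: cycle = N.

cycle 1: I1 issues→DivU
cycle 2: I1 reads; I2 issues→MulU
cycle 9: I1 exec-done
cycle 10: I1 writes R3
cycle 11: I2 reads; I3 issues→DivU
cycle 14: I2 exec-done
cycle 15: I2 writes R0
cycle 16: I3 reads
cycle 23: I3 exec-done
cycle 24: I3 writes R2
cycle 25: I4 issues→DivU
cycle 26: I4 reads; I5 issues→IntU
cycle 27: I5 reads
cycle 28: I5 exec-done
cycle 29: I5 writes R3
cycle 33: I4 exec-done
cycle 34: I4 writes R1

cycle = 34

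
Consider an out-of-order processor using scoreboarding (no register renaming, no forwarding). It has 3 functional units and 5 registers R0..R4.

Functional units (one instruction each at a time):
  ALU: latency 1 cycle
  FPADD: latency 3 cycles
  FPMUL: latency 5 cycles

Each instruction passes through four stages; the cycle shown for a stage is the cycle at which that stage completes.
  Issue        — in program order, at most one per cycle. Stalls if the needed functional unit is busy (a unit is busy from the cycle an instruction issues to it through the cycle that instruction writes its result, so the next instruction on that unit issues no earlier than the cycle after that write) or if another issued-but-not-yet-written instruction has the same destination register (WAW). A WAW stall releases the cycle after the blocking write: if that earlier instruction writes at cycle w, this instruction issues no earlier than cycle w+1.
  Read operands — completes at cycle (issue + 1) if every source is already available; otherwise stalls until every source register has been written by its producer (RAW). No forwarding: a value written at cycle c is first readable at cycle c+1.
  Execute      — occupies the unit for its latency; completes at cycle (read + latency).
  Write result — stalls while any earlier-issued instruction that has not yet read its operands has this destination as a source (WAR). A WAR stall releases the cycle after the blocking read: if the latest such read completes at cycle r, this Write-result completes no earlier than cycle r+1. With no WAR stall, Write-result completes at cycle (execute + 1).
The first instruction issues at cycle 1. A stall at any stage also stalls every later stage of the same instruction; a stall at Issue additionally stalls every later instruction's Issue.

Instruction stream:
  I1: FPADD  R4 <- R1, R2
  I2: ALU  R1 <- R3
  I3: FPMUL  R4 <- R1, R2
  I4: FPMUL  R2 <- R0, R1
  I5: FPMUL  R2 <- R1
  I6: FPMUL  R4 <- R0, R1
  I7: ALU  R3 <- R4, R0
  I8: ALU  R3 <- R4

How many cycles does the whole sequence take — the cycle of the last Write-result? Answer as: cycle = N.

cycle = 45

cycle 1: I1→FPADD
cycle 2: I1 RO | I2→ALU
cycle 3: I2 RO
cycle 4: I2 EX
cycle 5: I1 EX | I2 WR R1
cycle 6: I1 WR R4
cycle 7: I3→FPMUL
cycle 8: I3 RO
cycle 13: I3 EX
cycle 14: I3 WR R4
cycle 15: I4→FPMUL
cycle 16: I4 RO
cycle 21: I4 EX
cycle 22: I4 WR R2
cycle 23: I5→FPMUL
cycle 24: I5 RO
cycle 29: I5 EX
cycle 30: I5 WR R2
cycle 31: I6→FPMUL
cycle 32: I6 RO | I7→ALU
cycle 37: I6 EX
cycle 38: I6 WR R4
cycle 39: I7 RO
cycle 40: I7 EX
cycle 41: I7 WR R3
cycle 42: I8→ALU
cycle 43: I8 RO
cycle 44: I8 EX
cycle 45: I8 WR R3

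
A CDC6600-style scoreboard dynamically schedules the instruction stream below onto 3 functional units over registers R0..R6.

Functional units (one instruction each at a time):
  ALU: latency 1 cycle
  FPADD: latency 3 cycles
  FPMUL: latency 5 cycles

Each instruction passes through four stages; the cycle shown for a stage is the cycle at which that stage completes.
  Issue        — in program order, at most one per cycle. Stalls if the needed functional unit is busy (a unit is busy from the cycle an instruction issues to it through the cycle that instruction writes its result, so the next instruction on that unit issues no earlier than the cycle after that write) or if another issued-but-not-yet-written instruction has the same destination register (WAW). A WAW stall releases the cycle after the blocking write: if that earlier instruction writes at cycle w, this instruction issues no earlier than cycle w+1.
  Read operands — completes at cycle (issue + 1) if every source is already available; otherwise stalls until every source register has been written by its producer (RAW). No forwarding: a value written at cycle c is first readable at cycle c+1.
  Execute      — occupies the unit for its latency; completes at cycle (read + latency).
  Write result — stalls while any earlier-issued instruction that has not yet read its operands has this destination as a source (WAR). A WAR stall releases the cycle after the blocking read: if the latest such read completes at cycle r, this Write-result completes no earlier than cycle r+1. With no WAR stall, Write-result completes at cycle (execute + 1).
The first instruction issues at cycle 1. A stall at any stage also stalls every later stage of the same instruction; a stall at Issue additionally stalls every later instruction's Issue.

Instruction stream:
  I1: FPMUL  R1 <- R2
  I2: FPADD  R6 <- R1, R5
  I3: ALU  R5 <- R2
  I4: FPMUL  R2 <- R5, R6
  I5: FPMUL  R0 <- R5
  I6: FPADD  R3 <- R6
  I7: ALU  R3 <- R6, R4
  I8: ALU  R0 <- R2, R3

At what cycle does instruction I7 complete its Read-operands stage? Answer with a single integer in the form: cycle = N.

t=1  issue I1 (FPMUL)
t=2  I1 read-ops; issue I2 (FPADD)
t=3  issue I3 (ALU)
t=4  I3 read-ops
t=5  I3 finished on ALU
t=7  I1 finished on FPMUL
t=8  I1→R1
t=9  I2 read-ops; issue I4 (FPMUL)
t=10  I3→R5
t=12  I2 finished on FPADD
t=13  I2→R6
t=14  I4 read-ops
t=19  I4 finished on FPMUL
t=20  I4→R2
t=21  issue I5 (FPMUL)
t=22  I5 read-ops; issue I6 (FPADD)
t=23  I6 read-ops
t=26  I6 finished on FPADD
t=27  I5 finished on FPMUL; I6→R3
t=28  I5→R0; issue I7 (ALU)
t=29  I7 read-ops
t=30  I7 finished on ALU
t=31  I7→R3
t=32  issue I8 (ALU)
t=33  I8 read-ops
t=34  I8 finished on ALU
t=35  I8→R0

cycle = 29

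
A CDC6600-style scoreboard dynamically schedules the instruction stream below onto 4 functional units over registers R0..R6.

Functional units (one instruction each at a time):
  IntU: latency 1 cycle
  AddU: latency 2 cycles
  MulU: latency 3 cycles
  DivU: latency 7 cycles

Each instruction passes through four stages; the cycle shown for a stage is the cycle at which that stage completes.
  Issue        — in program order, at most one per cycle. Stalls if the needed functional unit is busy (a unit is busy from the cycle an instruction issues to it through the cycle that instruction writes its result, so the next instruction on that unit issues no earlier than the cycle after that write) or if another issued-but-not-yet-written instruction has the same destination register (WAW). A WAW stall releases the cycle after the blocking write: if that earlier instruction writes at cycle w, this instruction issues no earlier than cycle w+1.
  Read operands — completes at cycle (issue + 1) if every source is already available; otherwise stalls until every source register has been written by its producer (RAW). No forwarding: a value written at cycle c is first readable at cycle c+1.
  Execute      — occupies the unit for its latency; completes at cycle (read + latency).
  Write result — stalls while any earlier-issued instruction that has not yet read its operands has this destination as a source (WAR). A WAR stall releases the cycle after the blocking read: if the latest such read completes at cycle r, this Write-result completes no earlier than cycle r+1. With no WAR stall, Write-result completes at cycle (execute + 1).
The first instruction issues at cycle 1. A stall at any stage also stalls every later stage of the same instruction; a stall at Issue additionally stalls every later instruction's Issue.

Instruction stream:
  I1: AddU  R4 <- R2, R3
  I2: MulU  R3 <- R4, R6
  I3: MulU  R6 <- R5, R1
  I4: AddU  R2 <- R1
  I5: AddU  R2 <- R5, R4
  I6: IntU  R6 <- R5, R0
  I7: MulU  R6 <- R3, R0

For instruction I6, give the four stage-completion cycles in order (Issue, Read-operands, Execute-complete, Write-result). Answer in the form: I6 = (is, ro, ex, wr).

I6 = (18, 19, 20, 21)

t=1  I1→AddU
t=2  I1 RO, I2→MulU
t=4  I1 EX
t=5  I1 WR R4
t=6  I2 RO
t=9  I2 EX
t=10  I2 WR R3
t=11  I3→MulU
t=12  I3 RO, I4→AddU
t=13  I4 RO
t=15  I3 EX, I4 EX
t=16  I3 WR R6, I4 WR R2
t=17  I5→AddU
t=18  I5 RO, I6→IntU
t=19  I6 RO
t=20  I5 EX, I6 EX
t=21  I5 WR R2, I6 WR R6
t=22  I7→MulU
t=23  I7 RO
t=26  I7 EX
t=27  I7 WR R6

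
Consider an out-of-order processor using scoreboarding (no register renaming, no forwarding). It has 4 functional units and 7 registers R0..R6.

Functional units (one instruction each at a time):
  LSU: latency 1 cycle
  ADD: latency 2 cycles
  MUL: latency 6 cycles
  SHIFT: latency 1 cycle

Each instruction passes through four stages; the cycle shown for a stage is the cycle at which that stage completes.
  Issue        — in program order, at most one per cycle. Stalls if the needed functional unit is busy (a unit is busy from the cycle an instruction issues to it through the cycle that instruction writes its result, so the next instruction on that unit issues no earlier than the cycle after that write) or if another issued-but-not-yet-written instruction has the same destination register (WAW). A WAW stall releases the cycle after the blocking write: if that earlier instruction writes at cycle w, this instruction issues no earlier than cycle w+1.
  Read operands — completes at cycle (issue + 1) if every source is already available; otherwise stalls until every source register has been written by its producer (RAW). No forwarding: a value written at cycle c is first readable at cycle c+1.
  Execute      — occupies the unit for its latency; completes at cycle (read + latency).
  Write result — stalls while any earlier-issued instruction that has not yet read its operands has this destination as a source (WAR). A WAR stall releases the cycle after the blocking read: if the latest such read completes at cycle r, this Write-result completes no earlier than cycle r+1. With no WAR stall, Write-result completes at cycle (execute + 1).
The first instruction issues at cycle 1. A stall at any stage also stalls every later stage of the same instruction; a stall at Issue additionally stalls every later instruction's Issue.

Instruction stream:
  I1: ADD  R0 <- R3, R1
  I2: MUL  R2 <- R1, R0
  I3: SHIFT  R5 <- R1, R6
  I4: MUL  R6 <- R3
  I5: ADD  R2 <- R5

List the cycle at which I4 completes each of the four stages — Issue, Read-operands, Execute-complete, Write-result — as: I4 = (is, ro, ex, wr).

1) issue 1, read 2, done 4, write 5
2) issue 2, read 6, done 12, write 13  <RAW R0: wait I1 write@5>
3) issue 3, read 4, done 5, write 6
4) issue 14, read 15, done 21, write 22  <struct: MUL busy until I2 writes@13>
5) issue 15, read 16, done 18, write 19

I4 = (14, 15, 21, 22)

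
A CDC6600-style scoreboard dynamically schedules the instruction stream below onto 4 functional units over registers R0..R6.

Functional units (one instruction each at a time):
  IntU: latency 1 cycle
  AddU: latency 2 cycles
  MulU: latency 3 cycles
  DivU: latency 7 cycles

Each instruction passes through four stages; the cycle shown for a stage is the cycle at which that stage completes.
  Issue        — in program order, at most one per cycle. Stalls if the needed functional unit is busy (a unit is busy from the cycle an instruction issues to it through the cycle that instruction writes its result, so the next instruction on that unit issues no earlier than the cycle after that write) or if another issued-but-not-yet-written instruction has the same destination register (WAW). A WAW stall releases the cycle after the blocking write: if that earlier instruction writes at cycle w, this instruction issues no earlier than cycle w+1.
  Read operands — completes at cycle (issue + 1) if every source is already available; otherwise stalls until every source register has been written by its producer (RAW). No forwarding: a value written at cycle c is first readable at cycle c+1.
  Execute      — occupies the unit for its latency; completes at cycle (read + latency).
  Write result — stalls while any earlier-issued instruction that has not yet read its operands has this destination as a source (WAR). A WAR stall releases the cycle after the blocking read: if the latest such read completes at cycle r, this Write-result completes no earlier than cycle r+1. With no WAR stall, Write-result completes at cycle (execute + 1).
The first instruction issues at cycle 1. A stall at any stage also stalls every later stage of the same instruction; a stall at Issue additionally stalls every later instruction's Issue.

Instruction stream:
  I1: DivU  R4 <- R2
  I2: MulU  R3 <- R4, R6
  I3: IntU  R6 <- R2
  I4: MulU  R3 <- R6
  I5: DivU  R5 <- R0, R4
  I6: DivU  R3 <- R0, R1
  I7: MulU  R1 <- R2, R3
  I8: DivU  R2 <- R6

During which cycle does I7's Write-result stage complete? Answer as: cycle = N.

I1  is:1  ro:2  ex:9  wr:10
I2  is:2  ro:11  ex:14  wr:15  — RAW R4: wait I1 write@10
I3  is:3  ro:4  ex:5  wr:12  — WAR R6: wait I2 read@11
I4  is:16  ro:17  ex:20  wr:21  — struct: MulU busy until I2 writes@15
I5  is:17  ro:18  ex:25  wr:26
I6  is:27  ro:28  ex:35  wr:36  — struct: DivU busy until I5 writes@26
I7  is:28  ro:37  ex:40  wr:41  — RAW R3: wait I6 write@36
I8  is:37  ro:38  ex:45  wr:46  — struct: DivU busy until I6 writes@36

cycle = 41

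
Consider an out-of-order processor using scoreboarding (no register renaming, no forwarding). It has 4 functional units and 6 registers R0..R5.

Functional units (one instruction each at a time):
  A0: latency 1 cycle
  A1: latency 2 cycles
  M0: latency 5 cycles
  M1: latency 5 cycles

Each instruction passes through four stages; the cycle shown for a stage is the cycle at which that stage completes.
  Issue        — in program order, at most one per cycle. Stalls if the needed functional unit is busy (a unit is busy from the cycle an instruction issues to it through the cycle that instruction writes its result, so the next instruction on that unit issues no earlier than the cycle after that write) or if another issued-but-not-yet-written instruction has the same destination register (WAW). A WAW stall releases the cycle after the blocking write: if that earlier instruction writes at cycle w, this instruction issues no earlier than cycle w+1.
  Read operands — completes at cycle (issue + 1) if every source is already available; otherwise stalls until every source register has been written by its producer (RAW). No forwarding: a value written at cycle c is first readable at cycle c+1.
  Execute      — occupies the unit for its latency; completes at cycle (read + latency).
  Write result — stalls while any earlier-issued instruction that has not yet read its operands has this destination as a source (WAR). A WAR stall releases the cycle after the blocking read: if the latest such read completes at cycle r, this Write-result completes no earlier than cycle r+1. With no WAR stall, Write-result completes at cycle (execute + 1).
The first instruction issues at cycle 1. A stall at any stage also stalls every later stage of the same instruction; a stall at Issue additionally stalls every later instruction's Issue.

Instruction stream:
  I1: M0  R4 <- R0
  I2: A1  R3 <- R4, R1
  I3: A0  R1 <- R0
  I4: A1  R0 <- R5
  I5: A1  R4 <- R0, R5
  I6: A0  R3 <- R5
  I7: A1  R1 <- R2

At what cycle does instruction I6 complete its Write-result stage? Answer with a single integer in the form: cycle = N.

  I1 | 1 | 2 | 7 | 8
  I2 | 2 | 9 | 11 | 12   RAW R4: wait I1 write@8
  I3 | 3 | 4 | 5 | 10   WAR R1: wait I2 read@9
  I4 | 13 | 14 | 16 | 17   struct: A1 busy until I2 writes@12
  I5 | 18 | 19 | 21 | 22   struct: A1 busy until I4 writes@17
  I6 | 19 | 20 | 21 | 22
  I7 | 23 | 24 | 26 | 27   struct: A1 busy until I5 writes@22

cycle = 22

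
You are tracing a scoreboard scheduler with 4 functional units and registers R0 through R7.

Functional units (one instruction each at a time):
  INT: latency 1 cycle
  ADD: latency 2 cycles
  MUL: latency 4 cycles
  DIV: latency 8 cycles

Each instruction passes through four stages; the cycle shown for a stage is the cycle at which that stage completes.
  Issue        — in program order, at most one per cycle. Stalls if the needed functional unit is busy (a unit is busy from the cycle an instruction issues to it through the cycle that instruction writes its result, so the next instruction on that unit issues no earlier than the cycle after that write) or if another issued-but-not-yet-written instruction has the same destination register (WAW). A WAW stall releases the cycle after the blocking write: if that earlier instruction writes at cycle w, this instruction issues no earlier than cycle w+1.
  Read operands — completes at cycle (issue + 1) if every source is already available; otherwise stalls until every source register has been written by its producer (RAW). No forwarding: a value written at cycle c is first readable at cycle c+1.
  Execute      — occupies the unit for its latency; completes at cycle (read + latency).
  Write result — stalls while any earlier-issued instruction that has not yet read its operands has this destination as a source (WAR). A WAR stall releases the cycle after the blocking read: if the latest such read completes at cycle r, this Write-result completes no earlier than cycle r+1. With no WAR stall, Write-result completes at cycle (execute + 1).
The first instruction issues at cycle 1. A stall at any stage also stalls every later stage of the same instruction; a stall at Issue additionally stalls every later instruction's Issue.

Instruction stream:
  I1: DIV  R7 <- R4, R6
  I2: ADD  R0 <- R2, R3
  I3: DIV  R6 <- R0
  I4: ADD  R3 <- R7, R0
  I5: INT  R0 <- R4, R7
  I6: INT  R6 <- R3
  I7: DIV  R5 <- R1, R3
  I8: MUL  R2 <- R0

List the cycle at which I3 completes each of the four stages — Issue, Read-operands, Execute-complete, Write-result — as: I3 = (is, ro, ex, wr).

I3 = (12, 13, 21, 22)

t=1  issue I1 (DIV)
t=2  I1 read-ops · issue I2 (ADD)
t=3  I2 read-ops
t=5  I2 finished on ADD
t=6  I2→R0
t=10  I1 finished on DIV
t=11  I1→R7
t=12  issue I3 (DIV)
t=13  I3 read-ops · issue I4 (ADD)
t=14  I4 read-ops · issue I5 (INT)
t=15  I5 read-ops
t=16  I4 finished on ADD · I5 finished on INT
t=17  I4→R3 · I5→R0
t=21  I3 finished on DIV
t=22  I3→R6
t=23  issue I6 (INT)
t=24  I6 read-ops · issue I7 (DIV)
t=25  I6 finished on INT · I7 read-ops · issue I8 (MUL)
t=26  I6→R6 · I8 read-ops
t=30  I8 finished on MUL
t=31  I8→R2
t=33  I7 finished on DIV
t=34  I7→R5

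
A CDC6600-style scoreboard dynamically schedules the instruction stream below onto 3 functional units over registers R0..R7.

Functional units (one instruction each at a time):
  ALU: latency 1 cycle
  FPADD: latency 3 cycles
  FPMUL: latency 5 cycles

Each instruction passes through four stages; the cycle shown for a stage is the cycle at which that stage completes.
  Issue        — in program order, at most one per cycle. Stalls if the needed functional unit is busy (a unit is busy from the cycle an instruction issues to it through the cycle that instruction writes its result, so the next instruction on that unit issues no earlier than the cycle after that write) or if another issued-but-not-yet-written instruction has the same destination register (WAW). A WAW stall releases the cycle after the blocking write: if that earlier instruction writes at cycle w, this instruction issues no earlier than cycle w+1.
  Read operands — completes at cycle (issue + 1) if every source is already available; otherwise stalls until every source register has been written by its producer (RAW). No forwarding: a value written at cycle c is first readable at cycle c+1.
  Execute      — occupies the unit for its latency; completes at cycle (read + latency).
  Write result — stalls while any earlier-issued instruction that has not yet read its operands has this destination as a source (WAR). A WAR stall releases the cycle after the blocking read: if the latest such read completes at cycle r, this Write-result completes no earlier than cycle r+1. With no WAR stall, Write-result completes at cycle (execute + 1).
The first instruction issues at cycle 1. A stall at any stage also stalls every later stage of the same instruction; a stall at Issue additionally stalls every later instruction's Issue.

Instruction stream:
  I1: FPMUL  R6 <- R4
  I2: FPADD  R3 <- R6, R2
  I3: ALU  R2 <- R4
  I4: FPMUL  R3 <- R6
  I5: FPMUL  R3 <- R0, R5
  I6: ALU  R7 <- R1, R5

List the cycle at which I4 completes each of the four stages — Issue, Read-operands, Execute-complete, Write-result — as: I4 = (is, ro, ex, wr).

I4 = (14, 15, 20, 21)

I1 -> (1, 2, 7, 8)
I2 -> (2, 9, 12, 13)  // RAW R6: wait I1 write@8
I3 -> (3, 4, 5, 10)  // WAR R2: wait I2 read@9
I4 -> (14, 15, 20, 21)  // WAW R3: wait I2 write@13
I5 -> (22, 23, 28, 29)  // struct: FPMUL busy until I4 writes@21
I6 -> (23, 24, 25, 26)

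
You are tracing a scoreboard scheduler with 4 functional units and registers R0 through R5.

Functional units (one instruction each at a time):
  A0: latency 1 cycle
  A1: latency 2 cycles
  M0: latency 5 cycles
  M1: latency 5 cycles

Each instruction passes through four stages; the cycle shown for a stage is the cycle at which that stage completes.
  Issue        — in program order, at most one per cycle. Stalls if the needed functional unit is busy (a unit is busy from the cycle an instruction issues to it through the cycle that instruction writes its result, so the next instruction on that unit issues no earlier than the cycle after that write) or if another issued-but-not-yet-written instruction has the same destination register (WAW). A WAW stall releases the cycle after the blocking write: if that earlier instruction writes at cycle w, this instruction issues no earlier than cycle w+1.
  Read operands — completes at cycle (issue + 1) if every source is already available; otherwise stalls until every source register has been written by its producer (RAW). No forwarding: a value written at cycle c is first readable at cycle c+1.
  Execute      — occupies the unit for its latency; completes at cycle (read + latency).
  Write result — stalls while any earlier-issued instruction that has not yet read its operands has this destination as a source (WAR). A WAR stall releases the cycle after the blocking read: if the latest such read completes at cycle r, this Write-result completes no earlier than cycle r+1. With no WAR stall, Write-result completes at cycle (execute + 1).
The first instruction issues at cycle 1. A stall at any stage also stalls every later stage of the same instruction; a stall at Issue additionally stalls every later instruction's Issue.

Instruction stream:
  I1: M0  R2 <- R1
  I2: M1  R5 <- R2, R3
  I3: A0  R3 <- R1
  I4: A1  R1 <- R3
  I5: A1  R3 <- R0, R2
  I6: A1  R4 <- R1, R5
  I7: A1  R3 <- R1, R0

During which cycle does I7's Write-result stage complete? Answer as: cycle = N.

cycle = 29

I1: IS=1 RO=2 EX=7 WR=8
I2: IS=2 RO=9 EX=14 WR=15  [RAW R2: wait I1 write@8]
I3: IS=3 RO=4 EX=5 WR=10  [WAR R3: wait I2 read@9]
I4: IS=4 RO=11 EX=13 WR=14  [RAW R3: wait I3 write@10]
I5: IS=15 RO=16 EX=18 WR=19  [struct: A1 busy until I4 writes@14]
I6: IS=20 RO=21 EX=23 WR=24  [struct: A1 busy until I5 writes@19]
I7: IS=25 RO=26 EX=28 WR=29  [struct: A1 busy until I6 writes@24]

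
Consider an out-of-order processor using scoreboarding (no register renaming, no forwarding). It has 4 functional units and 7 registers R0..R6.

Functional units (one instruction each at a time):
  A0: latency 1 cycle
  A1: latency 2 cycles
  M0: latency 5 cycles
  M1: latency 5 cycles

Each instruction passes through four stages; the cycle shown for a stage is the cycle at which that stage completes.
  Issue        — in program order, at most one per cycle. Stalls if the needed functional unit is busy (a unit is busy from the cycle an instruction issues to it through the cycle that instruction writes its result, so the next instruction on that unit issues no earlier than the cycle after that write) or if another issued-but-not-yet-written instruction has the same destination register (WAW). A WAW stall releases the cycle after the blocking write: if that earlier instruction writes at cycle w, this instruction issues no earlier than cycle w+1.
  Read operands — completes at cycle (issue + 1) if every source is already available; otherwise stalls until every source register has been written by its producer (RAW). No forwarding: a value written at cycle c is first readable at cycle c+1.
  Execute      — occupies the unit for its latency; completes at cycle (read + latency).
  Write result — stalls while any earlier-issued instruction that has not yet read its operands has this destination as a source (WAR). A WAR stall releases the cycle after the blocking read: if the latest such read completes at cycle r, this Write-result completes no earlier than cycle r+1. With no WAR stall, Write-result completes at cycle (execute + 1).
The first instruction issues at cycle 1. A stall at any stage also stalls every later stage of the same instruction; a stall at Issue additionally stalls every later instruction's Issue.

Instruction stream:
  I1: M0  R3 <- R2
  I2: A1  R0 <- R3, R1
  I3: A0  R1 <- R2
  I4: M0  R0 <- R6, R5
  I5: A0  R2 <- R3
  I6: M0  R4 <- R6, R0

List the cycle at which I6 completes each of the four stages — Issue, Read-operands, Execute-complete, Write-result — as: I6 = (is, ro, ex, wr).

I6 = (21, 22, 27, 28)

cycle 1: issue I1 (M0)
cycle 2: I1 read-ops; issue I2 (A1)
cycle 3: issue I3 (A0)
cycle 4: I3 read-ops
cycle 5: I3 finished on A0
cycle 7: I1 finished on M0
cycle 8: I1→R3
cycle 9: I2 read-ops
cycle 10: I3→R1
cycle 11: I2 finished on A1
cycle 12: I2→R0
cycle 13: issue I4 (M0)
cycle 14: I4 read-ops; issue I5 (A0)
cycle 15: I5 read-ops
cycle 16: I5 finished on A0
cycle 17: I5→R2
cycle 19: I4 finished on M0
cycle 20: I4→R0
cycle 21: issue I6 (M0)
cycle 22: I6 read-ops
cycle 27: I6 finished on M0
cycle 28: I6→R4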